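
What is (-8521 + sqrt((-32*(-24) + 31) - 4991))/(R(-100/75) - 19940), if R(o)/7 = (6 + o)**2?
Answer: 76689/178088 - 9*I*sqrt(262)/44522 ≈ 0.43062 - 0.003272*I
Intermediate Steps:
R(o) = 7*(6 + o)**2
(-8521 + sqrt((-32*(-24) + 31) - 4991))/(R(-100/75) - 19940) = (-8521 + sqrt((-32*(-24) + 31) - 4991))/(7*(6 - 100/75)**2 - 19940) = (-8521 + sqrt((768 + 31) - 4991))/(7*(6 - 100*1/75)**2 - 19940) = (-8521 + sqrt(799 - 4991))/(7*(6 - 4/3)**2 - 19940) = (-8521 + sqrt(-4192))/(7*(14/3)**2 - 19940) = (-8521 + 4*I*sqrt(262))/(7*(196/9) - 19940) = (-8521 + 4*I*sqrt(262))/(1372/9 - 19940) = (-8521 + 4*I*sqrt(262))/(-178088/9) = (-8521 + 4*I*sqrt(262))*(-9/178088) = 76689/178088 - 9*I*sqrt(262)/44522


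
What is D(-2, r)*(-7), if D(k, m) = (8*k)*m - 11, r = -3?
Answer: -259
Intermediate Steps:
D(k, m) = -11 + 8*k*m (D(k, m) = 8*k*m - 11 = -11 + 8*k*m)
D(-2, r)*(-7) = (-11 + 8*(-2)*(-3))*(-7) = (-11 + 48)*(-7) = 37*(-7) = -259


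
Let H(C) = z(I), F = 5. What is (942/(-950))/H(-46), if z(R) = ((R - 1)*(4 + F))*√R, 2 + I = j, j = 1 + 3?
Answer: -157*√2/2850 ≈ -0.077906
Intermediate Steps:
j = 4
I = 2 (I = -2 + 4 = 2)
z(R) = √R*(-9 + 9*R) (z(R) = ((R - 1)*(4 + 5))*√R = ((-1 + R)*9)*√R = (-9 + 9*R)*√R = √R*(-9 + 9*R))
H(C) = 9*√2 (H(C) = 9*√2*(-1 + 2) = 9*√2*1 = 9*√2)
(942/(-950))/H(-46) = (942/(-950))/((9*√2)) = (942*(-1/950))*(√2/18) = -157*√2/2850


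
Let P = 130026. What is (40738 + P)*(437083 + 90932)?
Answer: 90165953460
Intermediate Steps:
(40738 + P)*(437083 + 90932) = (40738 + 130026)*(437083 + 90932) = 170764*528015 = 90165953460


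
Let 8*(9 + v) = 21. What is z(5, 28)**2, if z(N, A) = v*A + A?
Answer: 90601/4 ≈ 22650.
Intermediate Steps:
v = -51/8 (v = -9 + (1/8)*21 = -9 + 21/8 = -51/8 ≈ -6.3750)
z(N, A) = -43*A/8 (z(N, A) = -51*A/8 + A = -43*A/8)
z(5, 28)**2 = (-43/8*28)**2 = (-301/2)**2 = 90601/4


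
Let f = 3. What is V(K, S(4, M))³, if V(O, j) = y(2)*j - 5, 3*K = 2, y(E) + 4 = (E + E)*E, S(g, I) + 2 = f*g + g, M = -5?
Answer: 132651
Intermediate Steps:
S(g, I) = -2 + 4*g (S(g, I) = -2 + (3*g + g) = -2 + 4*g)
y(E) = -4 + 2*E² (y(E) = -4 + (E + E)*E = -4 + (2*E)*E = -4 + 2*E²)
K = ⅔ (K = (⅓)*2 = ⅔ ≈ 0.66667)
V(O, j) = -5 + 4*j (V(O, j) = (-4 + 2*2²)*j - 5 = (-4 + 2*4)*j - 5 = (-4 + 8)*j - 5 = 4*j - 5 = -5 + 4*j)
V(K, S(4, M))³ = (-5 + 4*(-2 + 4*4))³ = (-5 + 4*(-2 + 16))³ = (-5 + 4*14)³ = (-5 + 56)³ = 51³ = 132651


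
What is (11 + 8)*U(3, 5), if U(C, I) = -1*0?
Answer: 0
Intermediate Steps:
U(C, I) = 0
(11 + 8)*U(3, 5) = (11 + 8)*0 = 19*0 = 0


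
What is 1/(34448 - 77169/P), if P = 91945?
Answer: 91945/3167244191 ≈ 2.9030e-5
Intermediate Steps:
1/(34448 - 77169/P) = 1/(34448 - 77169/91945) = 1/(3167244191/91945) = 91945/3167244191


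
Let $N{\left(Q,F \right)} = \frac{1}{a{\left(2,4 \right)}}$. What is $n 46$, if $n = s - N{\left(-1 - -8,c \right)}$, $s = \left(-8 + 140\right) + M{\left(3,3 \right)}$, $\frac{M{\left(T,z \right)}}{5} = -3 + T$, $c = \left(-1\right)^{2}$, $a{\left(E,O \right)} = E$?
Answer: $6049$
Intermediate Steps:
$c = 1$
$M{\left(T,z \right)} = -15 + 5 T$ ($M{\left(T,z \right)} = 5 \left(-3 + T\right) = -15 + 5 T$)
$N{\left(Q,F \right)} = \frac{1}{2}$
$s = 132$ ($s = \left(-8 + 140\right) + \left(-15 + 5 \cdot 3\right) = 132 + \left(-15 + 15\right) = 132 + 0 = 132$)
$n = \frac{263}{2}$ ($n = 132 - \frac{1}{2} = \frac{263}{2} \approx 131.5$)
$n 46 = \frac{263}{2} \cdot 46 = 6049$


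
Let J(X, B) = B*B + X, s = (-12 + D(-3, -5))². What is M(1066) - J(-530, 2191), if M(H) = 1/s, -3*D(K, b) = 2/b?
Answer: -152081647259/31684 ≈ -4.8000e+6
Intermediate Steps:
D(K, b) = -2/(3*b)
s = 31684/225 (s = (-12 - ⅔/(-5))² = (-12 - ⅔*(-⅕))² = (-12 + 2/15)² = (-178/15)² = 31684/225 ≈ 140.82)
M(H) = 225/31684 (M(H) = 1/(31684/225) = 225/31684)
J(X, B) = X + B² (J(X, B) = B² + X = X + B²)
M(1066) - J(-530, 2191) = 225/31684 - (-530 + 2191²) = 225/31684 - (-530 + 4800481) = 225/31684 - 1*4799951 = 225/31684 - 4799951 = -152081647259/31684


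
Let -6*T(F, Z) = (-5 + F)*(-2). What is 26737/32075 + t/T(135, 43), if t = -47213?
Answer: -907919023/833950 ≈ -1088.7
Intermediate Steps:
T(F, Z) = -5/3 + F/3 (T(F, Z) = -(-5 + F)*(-2)/6 = -(10 - 2*F)/6 = -5/3 + F/3)
26737/32075 + t/T(135, 43) = 26737/32075 - 47213/(-5/3 + (1/3)*135) = 26737*(1/32075) - 47213/(-5/3 + 45) = 26737/32075 - 47213/130/3 = 26737/32075 - 47213*3/130 = 26737/32075 - 141639/130 = -907919023/833950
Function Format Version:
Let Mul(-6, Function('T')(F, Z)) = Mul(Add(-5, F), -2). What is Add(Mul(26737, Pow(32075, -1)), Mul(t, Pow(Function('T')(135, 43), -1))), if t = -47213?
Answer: Rational(-907919023, 833950) ≈ -1088.7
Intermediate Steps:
Function('T')(F, Z) = Add(Rational(-5, 3), Mul(Rational(1, 3), F)) (Function('T')(F, Z) = Mul(Rational(-1, 6), Mul(Add(-5, F), -2)) = Mul(Rational(-1, 6), Add(10, Mul(-2, F))) = Add(Rational(-5, 3), Mul(Rational(1, 3), F)))
Add(Mul(26737, Pow(32075, -1)), Mul(t, Pow(Function('T')(135, 43), -1))) = Add(Mul(26737, Pow(32075, -1)), Mul(-47213, Pow(Add(Rational(-5, 3), Mul(Rational(1, 3), 135)), -1))) = Add(Mul(26737, Rational(1, 32075)), Mul(-47213, Pow(Add(Rational(-5, 3), 45), -1))) = Add(Rational(26737, 32075), Mul(-47213, Pow(Rational(130, 3), -1))) = Add(Rational(26737, 32075), Mul(-47213, Rational(3, 130))) = Add(Rational(26737, 32075), Rational(-141639, 130)) = Rational(-907919023, 833950)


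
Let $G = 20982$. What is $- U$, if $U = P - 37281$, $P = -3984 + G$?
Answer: $20283$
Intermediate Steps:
$P = 16998$ ($P = -3984 + 20982 = 16998$)
$U = -20283$ ($U = 16998 - 37281 = -20283$)
$- U = \left(-1\right) \left(-20283\right) = 20283$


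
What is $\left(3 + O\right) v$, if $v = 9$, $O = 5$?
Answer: $72$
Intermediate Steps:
$\left(3 + O\right) v = \left(3 + 5\right) 9 = 8 \cdot 9 = 72$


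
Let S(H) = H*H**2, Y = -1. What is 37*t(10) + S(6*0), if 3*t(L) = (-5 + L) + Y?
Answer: 148/3 ≈ 49.333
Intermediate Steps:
S(H) = H**3
t(L) = -2 + L/3 (t(L) = ((-5 + L) - 1)/3 = (-6 + L)/3 = -2 + L/3)
37*t(10) + S(6*0) = 37*(-2 + (1/3)*10) + (6*0)**3 = 37*(-2 + 10/3) + 0**3 = 37*(4/3) + 0 = 148/3 + 0 = 148/3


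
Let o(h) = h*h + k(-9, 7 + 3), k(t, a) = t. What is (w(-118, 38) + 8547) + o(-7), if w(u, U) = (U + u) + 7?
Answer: 8514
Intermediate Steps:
w(u, U) = 7 + U + u
o(h) = -9 + h² (o(h) = h*h - 9 = h² - 9 = -9 + h²)
(w(-118, 38) + 8547) + o(-7) = ((7 + 38 - 118) + 8547) + (-9 + (-7)²) = (-73 + 8547) + (-9 + 49) = 8474 + 40 = 8514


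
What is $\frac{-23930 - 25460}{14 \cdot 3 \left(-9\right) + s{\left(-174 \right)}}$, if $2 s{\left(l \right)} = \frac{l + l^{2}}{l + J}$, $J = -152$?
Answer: $\frac{16101140}{138279} \approx 116.44$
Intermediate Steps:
$s{\left(l \right)} = \frac{l + l^{2}}{2 \left(-152 + l\right)}$ ($s{\left(l \right)} = \frac{\left(l + l^{2}\right) \frac{1}{l - 152}}{2} = \frac{\left(l + l^{2}\right) \frac{1}{-152 + l}}{2} = \frac{\frac{1}{-152 + l} \left(l + l^{2}\right)}{2} = \frac{l + l^{2}}{2 \left(-152 + l\right)}$)
$\frac{-23930 - 25460}{14 \cdot 3 \left(-9\right) + s{\left(-174 \right)}} = \frac{-23930 - 25460}{14 \cdot 3 \left(-9\right) + \frac{1}{2} \left(-174\right) \frac{1}{-152 - 174} \left(1 - 174\right)} = - \frac{49390}{14 \left(-27\right) + \frac{1}{2} \left(-174\right) \frac{1}{-326} \left(-173\right)} = - \frac{49390}{-378 + \frac{1}{2} \left(-174\right) \left(- \frac{1}{326}\right) \left(-173\right)} = - \frac{49390}{-378 - \frac{15051}{326}} = - \frac{49390}{- \frac{138279}{326}} = \left(-49390\right) \left(- \frac{326}{138279}\right) = \frac{16101140}{138279}$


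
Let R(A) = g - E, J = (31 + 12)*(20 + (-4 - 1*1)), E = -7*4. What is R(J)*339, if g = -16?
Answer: 4068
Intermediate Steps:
E = -28
J = 645 (J = 43*(20 + (-4 - 1)) = 43*(20 - 5) = 43*15 = 645)
R(A) = 12 (R(A) = -16 - 1*(-28) = -16 + 28 = 12)
R(J)*339 = 12*339 = 4068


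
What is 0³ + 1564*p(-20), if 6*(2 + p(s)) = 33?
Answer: 5474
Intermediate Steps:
p(s) = 7/2 (p(s) = -2 + (⅙)*33 = -2 + 11/2 = 7/2)
0³ + 1564*p(-20) = 0³ + 1564*(7/2) = 0 + 5474 = 5474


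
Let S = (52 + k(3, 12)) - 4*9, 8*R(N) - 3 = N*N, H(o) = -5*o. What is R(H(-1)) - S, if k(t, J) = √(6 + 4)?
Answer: -25/2 - √10 ≈ -15.662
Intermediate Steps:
k(t, J) = √10
R(N) = 3/8 + N²/8 (R(N) = 3/8 + (N*N)/8 = 3/8 + N²/8)
S = 16 + √10 (S = (52 + √10) - 4*9 = (52 + √10) - 36 = 16 + √10 ≈ 19.162)
R(H(-1)) - S = (3/8 + (-5*(-1))²/8) - (16 + √10) = (3/8 + (⅛)*5²) + (-16 - √10) = (3/8 + (⅛)*25) + (-16 - √10) = (3/8 + 25/8) + (-16 - √10) = 7/2 + (-16 - √10) = -25/2 - √10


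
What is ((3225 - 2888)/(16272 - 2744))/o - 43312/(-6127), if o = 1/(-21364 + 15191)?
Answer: -12160079491/82886056 ≈ -146.71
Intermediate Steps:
o = -1/6173 (o = 1/(-6173) = -1/6173 ≈ -0.00016200)
((3225 - 2888)/(16272 - 2744))/o - 43312/(-6127) = ((3225 - 2888)/(16272 - 2744))/(-1/6173) - 43312/(-6127) = (337/13528)*(-6173) - 43312*(-1/6127) = (337*(1/13528))*(-6173) + 43312/6127 = (337/13528)*(-6173) + 43312/6127 = -2080301/13528 + 43312/6127 = -12160079491/82886056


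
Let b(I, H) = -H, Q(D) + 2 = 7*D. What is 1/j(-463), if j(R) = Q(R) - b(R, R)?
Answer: -1/3706 ≈ -0.00026983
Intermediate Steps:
Q(D) = -2 + 7*D
j(R) = -2 + 8*R (j(R) = (-2 + 7*R) - (-1)*R = (-2 + 7*R) + R = -2 + 8*R)
1/j(-463) = 1/(-2 + 8*(-463)) = 1/(-2 - 3704) = 1/(-3706) = -1/3706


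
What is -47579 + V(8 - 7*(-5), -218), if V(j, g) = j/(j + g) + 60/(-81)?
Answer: -224815436/4725 ≈ -47580.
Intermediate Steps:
V(j, g) = -20/27 + j/(g + j) (V(j, g) = j/(g + j) + 60*(-1/81) = j/(g + j) - 20/27 = -20/27 + j/(g + j))
-47579 + V(8 - 7*(-5), -218) = -47579 + (-20*(-218) + 7*(8 - 7*(-5)))/(27*(-218 + (8 - 7*(-5)))) = -47579 + (4360 + 7*(8 + 35))/(27*(-218 + (8 + 35))) = -47579 + (4360 + 7*43)/(27*(-218 + 43)) = -47579 + (1/27)*(4360 + 301)/(-175) = -47579 + (1/27)*(-1/175)*4661 = -47579 - 4661/4725 = -224815436/4725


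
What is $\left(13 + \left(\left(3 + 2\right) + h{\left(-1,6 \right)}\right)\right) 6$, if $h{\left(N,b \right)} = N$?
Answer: $102$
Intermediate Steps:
$\left(13 + \left(\left(3 + 2\right) + h{\left(-1,6 \right)}\right)\right) 6 = \left(13 + \left(\left(3 + 2\right) - 1\right)\right) 6 = \left(13 + \left(5 - 1\right)\right) 6 = \left(13 + 4\right) 6 = 17 \cdot 6 = 102$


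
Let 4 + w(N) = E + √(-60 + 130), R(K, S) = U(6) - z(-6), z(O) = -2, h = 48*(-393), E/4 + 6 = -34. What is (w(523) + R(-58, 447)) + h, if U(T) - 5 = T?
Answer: -19015 + √70 ≈ -19007.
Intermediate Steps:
U(T) = 5 + T
E = -160 (E = -24 + 4*(-34) = -24 - 136 = -160)
h = -18864
R(K, S) = 13 (R(K, S) = (5 + 6) - 1*(-2) = 11 + 2 = 13)
w(N) = -164 + √70 (w(N) = -4 + (-160 + √(-60 + 130)) = -4 + (-160 + √70) = -164 + √70)
(w(523) + R(-58, 447)) + h = ((-164 + √70) + 13) - 18864 = (-151 + √70) - 18864 = -19015 + √70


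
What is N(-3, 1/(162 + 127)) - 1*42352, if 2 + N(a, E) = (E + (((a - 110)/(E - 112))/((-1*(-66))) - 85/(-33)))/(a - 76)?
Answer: -2065694467915433/48772084482 ≈ -42354.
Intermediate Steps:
N(a, E) = -2 + (85/33 + E + (-110 + a)/(66*(-112 + E)))/(-76 + a) (N(a, E) = -2 + (E + (((a - 110)/(E - 112))/((-1*(-66))) - 85/(-33)))/(a - 76) = -2 + (E + (((-110 + a)/(-112 + E))/66 - 85*(-1/33)))/(-76 + a) = -2 + (E + (((-110 + a)/(-112 + E))*(1/66) + 85/33))/(-76 + a) = -2 + (E + ((-110 + a)/(66*(-112 + E)) + 85/33))/(-76 + a) = -2 + (E + (85/33 + (-110 + a)/(66*(-112 + E))))/(-76 + a) = -2 + (85/33 + E + (-110 + a)/(66*(-112 + E)))/(-76 + a))
N(-3, 1/(162 + 127)) - 1*42352 = (-1142734 + 66*(1/(162 + 127))² + 2810/(162 + 127) + 14785*(-3) - 132*(-3)/(162 + 127))/(66*(8512 - 112*(-3) - 76/(162 + 127) - 3/(162 + 127))) - 1*42352 = (-1142734 + 66*(1/289)² + 2810/289 - 44355 - 132*(-3)/289)/(66*(8512 + 336 - 76/289 - 3/289)) - 42352 = (-1142734 + 66*(1/289)² + 2810*(1/289) - 44355 - 132*1/289*(-3))/(66*(8512 + 336 - 76*1/289 + (1/289)*(-3))) - 42352 = (-1142734 + 66*(1/83521) + 2810/289 - 44355 + 396/289)/(66*(8512 + 336 - 76/289 - 3/289)) - 42352 = (-1142734 + 66/83521 + 2810/289 - 44355 + 396/289)/(66*(2556993/289)) - 42352 = (1/66)*(289/2556993)*(-99145933769/83521) - 42352 = -99145933769/48772084482 - 42352 = -2065694467915433/48772084482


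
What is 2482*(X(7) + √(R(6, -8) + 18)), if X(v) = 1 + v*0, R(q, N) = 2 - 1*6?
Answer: 2482 + 2482*√14 ≈ 11769.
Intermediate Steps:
R(q, N) = -4 (R(q, N) = 2 - 6 = -4)
X(v) = 1 (X(v) = 1 + 0 = 1)
2482*(X(7) + √(R(6, -8) + 18)) = 2482*(1 + √(-4 + 18)) = 2482*(1 + √14) = 2482 + 2482*√14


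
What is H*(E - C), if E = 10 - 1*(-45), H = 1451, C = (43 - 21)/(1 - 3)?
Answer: 95766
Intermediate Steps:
C = -11 (C = 22/(-2) = 22*(-1/2) = -11)
E = 55 (E = 10 + 45 = 55)
H*(E - C) = 1451*(55 - 1*(-11)) = 1451*(55 + 11) = 1451*66 = 95766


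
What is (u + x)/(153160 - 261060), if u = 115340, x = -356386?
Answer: 9271/4150 ≈ 2.2340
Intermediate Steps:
(u + x)/(153160 - 261060) = (115340 - 356386)/(153160 - 261060) = -241046/(-107900) = -241046*(-1/107900) = 9271/4150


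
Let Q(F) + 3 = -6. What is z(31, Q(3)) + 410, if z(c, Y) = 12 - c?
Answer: 391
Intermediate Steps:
Q(F) = -9 (Q(F) = -3 - 6 = -9)
z(31, Q(3)) + 410 = (12 - 1*31) + 410 = (12 - 31) + 410 = -19 + 410 = 391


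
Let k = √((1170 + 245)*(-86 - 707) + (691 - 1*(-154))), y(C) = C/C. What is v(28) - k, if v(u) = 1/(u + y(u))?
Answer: 1/29 - 25*I*√1794 ≈ 0.034483 - 1058.9*I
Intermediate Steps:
y(C) = 1
k = 25*I*√1794 (k = √(1415*(-793) + (691 + 154)) = √(-1122095 + 845) = √(-1121250) = 25*I*√1794 ≈ 1058.9*I)
v(u) = 1/(1 + u) (v(u) = 1/(u + 1) = 1/(1 + u))
v(28) - k = 1/(1 + 28) - 25*I*√1794 = 1/29 - 25*I*√1794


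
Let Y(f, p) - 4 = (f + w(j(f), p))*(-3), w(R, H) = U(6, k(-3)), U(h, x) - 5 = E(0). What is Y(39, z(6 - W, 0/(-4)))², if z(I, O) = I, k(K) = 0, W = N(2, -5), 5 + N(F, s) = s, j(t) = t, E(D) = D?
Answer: 16384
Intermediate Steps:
N(F, s) = -5 + s
W = -10 (W = -5 - 5 = -10)
U(h, x) = 5 (U(h, x) = 5 + 0 = 5)
w(R, H) = 5
Y(f, p) = -11 - 3*f (Y(f, p) = 4 + (f + 5)*(-3) = 4 + (5 + f)*(-3) = 4 + (-15 - 3*f) = -11 - 3*f)
Y(39, z(6 - W, 0/(-4)))² = (-11 - 3*39)² = (-11 - 117)² = (-128)² = 16384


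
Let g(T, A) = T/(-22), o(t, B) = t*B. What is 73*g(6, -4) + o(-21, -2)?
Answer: 243/11 ≈ 22.091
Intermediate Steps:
o(t, B) = B*t
g(T, A) = -T/22 (g(T, A) = T*(-1/22) = -T/22)
73*g(6, -4) + o(-21, -2) = 73*(-1/22*6) - 2*(-21) = 73*(-3/11) + 42 = -219/11 + 42 = 243/11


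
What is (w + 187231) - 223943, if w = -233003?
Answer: -269715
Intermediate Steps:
(w + 187231) - 223943 = (-233003 + 187231) - 223943 = -45772 - 223943 = -269715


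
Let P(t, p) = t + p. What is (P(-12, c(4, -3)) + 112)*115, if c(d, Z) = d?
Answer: 11960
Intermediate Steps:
P(t, p) = p + t
(P(-12, c(4, -3)) + 112)*115 = ((4 - 12) + 112)*115 = (-8 + 112)*115 = 104*115 = 11960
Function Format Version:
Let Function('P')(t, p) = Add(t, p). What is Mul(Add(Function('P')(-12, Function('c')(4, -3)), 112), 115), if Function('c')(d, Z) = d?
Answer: 11960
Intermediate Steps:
Function('P')(t, p) = Add(p, t)
Mul(Add(Function('P')(-12, Function('c')(4, -3)), 112), 115) = Mul(Add(Add(4, -12), 112), 115) = Mul(Add(-8, 112), 115) = Mul(104, 115) = 11960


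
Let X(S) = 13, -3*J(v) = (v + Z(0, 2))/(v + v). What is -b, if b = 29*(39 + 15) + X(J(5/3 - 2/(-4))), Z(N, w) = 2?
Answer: -1579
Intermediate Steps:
J(v) = -(2 + v)/(6*v) (J(v) = -(v + 2)/(3*(v + v)) = -(2 + v)/(3*(2*v)) = -(2 + v)*1/(2*v)/3 = -(2 + v)/(6*v))
b = 1579 (b = 29*(39 + 15) + 13 = 29*54 + 13 = 1566 + 13 = 1579)
-b = -1*1579 = -1579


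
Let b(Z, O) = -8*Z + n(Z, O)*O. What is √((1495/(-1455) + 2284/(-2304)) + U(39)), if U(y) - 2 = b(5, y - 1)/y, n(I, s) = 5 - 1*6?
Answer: I*√10941115/2328 ≈ 1.4208*I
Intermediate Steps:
n(I, s) = -1 (n(I, s) = 5 - 6 = -1)
b(Z, O) = -O - 8*Z (b(Z, O) = -8*Z - O = -O - 8*Z)
U(y) = 2 + (-39 - y)/y (U(y) = 2 + (-(y - 1) - 8*5)/y = 2 + (-(-1 + y) - 40)/y = 2 + ((1 - y) - 40)/y = 2 + (-39 - y)/y)
√((1495/(-1455) + 2284/(-2304)) + U(39)) = √((1495/(-1455) + 2284/(-2304)) + (-39 + 39)/39) = √((1495*(-1/1455) + 2284*(-1/2304)) + (1/39)*0) = √((-299/291 - 571/576) + 0) = √(-112795/55872 + 0) = √(-112795/55872) = I*√10941115/2328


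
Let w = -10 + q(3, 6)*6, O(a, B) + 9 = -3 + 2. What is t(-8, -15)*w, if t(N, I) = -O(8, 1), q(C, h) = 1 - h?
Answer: -400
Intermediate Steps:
O(a, B) = -10 (O(a, B) = -9 + (-3 + 2) = -9 - 1 = -10)
w = -40 (w = -10 + (1 - 1*6)*6 = -10 + (1 - 6)*6 = -10 - 5*6 = -10 - 30 = -40)
t(N, I) = 10 (t(N, I) = -1*(-10) = 10)
t(-8, -15)*w = 10*(-40) = -400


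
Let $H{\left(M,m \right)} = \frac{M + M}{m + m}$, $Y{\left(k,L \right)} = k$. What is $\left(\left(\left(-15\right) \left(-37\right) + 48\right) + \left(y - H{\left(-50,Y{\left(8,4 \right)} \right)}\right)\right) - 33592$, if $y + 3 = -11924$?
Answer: $- \frac{179639}{4} \approx -44910.0$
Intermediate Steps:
$y = -11927$ ($y = -3 - 11924 = -11927$)
$H{\left(M,m \right)} = \frac{M}{m}$ ($H{\left(M,m \right)} = \frac{2 M}{2 m} = 2 M \frac{1}{2 m} = \frac{M}{m}$)
$\left(\left(\left(-15\right) \left(-37\right) + 48\right) + \left(y - H{\left(-50,Y{\left(8,4 \right)} \right)}\right)\right) - 33592 = \left(\left(\left(-15\right) \left(-37\right) + 48\right) - \left(11927 - \frac{50}{8}\right)\right) - 33592 = \left(\left(555 + 48\right) - \left(11927 - \frac{25}{4}\right)\right) - 33592 = \left(603 - \frac{47683}{4}\right) - 33592 = - \frac{45271}{4} - 33592 = - \frac{179639}{4}$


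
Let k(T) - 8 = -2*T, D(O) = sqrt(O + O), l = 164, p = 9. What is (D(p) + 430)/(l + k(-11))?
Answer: 215/97 + 3*sqrt(2)/194 ≈ 2.2384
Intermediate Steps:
D(O) = sqrt(2)*sqrt(O) (D(O) = sqrt(2*O) = sqrt(2)*sqrt(O))
k(T) = 8 - 2*T
(D(p) + 430)/(l + k(-11)) = (sqrt(2)*sqrt(9) + 430)/(164 + (8 - 2*(-11))) = (sqrt(2)*3 + 430)/(164 + (8 + 22)) = (3*sqrt(2) + 430)/(164 + 30) = (430 + 3*sqrt(2))/194 = (430 + 3*sqrt(2))*(1/194) = 215/97 + 3*sqrt(2)/194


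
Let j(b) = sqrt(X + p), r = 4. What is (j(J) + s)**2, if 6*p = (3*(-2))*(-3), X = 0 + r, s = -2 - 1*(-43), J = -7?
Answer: (41 + sqrt(7))**2 ≈ 1905.0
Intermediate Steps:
s = 41 (s = -2 + 43 = 41)
X = 4 (X = 0 + 4 = 4)
p = 3 (p = ((3*(-2))*(-3))/6 = (-6*(-3))/6 = (1/6)*18 = 3)
j(b) = sqrt(7) (j(b) = sqrt(4 + 3) = sqrt(7))
(j(J) + s)**2 = (sqrt(7) + 41)**2 = (41 + sqrt(7))**2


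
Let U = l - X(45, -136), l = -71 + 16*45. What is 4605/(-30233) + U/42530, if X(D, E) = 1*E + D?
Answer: -17347823/128580949 ≈ -0.13492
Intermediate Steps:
X(D, E) = D + E (X(D, E) = E + D = D + E)
l = 649 (l = -71 + 720 = 649)
U = 740 (U = 649 - (45 - 136) = 649 - 1*(-91) = 649 + 91 = 740)
4605/(-30233) + U/42530 = 4605/(-30233) + 740/42530 = 4605*(-1/30233) + 740*(1/42530) = -4605/30233 + 74/4253 = -17347823/128580949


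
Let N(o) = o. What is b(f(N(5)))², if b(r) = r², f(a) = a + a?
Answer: 10000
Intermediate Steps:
f(a) = 2*a
b(f(N(5)))² = ((2*5)²)² = (10²)² = 100² = 10000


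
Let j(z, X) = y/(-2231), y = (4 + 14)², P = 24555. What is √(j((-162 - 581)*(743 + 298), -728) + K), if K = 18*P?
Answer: 3*√244438118394/2231 ≈ 664.82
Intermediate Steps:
y = 324 (y = 18² = 324)
j(z, X) = -324/2231 (j(z, X) = 324/(-2231) = 324*(-1/2231) = -324/2231)
K = 441990 (K = 18*24555 = 441990)
√(j((-162 - 581)*(743 + 298), -728) + K) = √(-324/2231 + 441990) = √(986079366/2231) = 3*√244438118394/2231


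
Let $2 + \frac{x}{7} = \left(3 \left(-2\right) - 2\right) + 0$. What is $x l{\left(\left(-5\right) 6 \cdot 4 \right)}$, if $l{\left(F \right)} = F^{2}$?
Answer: $-1008000$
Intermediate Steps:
$x = -70$ ($x = -14 + 7 \left(\left(3 \left(-2\right) - 2\right) + 0\right) = -14 + 7 \left(\left(-6 - 2\right) + 0\right) = -14 + 7 \left(-8 + 0\right) = -14 + 7 \left(-8\right) = -14 - 56 = -70$)
$x l{\left(\left(-5\right) 6 \cdot 4 \right)} = - 70 \left(\left(-5\right) 6 \cdot 4\right)^{2} = - 70 \left(\left(-30\right) 4\right)^{2} = - 70 \left(-120\right)^{2} = \left(-70\right) 14400 = -1008000$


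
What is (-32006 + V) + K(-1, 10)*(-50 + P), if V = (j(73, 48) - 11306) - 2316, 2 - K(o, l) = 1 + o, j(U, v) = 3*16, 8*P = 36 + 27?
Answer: -182657/4 ≈ -45664.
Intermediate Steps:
P = 63/8 (P = (36 + 27)/8 = (⅛)*63 = 63/8 ≈ 7.8750)
j(U, v) = 48
K(o, l) = 1 - o (K(o, l) = 2 - (1 + o) = 2 + (-1 - o) = 1 - o)
V = -13574 (V = (48 - 11306) - 2316 = -11258 - 2316 = -13574)
(-32006 + V) + K(-1, 10)*(-50 + P) = (-32006 - 13574) + (1 - 1*(-1))*(-50 + 63/8) = -45580 + (1 + 1)*(-337/8) = -45580 + 2*(-337/8) = -45580 - 337/4 = -182657/4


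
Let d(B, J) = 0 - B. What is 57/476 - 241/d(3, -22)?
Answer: 114887/1428 ≈ 80.453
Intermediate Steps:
d(B, J) = -B
57/476 - 241/d(3, -22) = 57/476 - 241/((-1*3)) = 57*(1/476) - 241/(-3) = 57/476 - 241*(-⅓) = 57/476 + 241/3 = 114887/1428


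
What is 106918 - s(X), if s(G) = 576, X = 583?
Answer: 106342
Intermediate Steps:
106918 - s(X) = 106918 - 1*576 = 106918 - 576 = 106342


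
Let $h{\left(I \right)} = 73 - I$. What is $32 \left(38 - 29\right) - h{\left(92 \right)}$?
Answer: $307$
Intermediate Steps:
$32 \left(38 - 29\right) - h{\left(92 \right)} = 32 \left(38 - 29\right) - \left(73 - 92\right) = 32 \cdot 9 - \left(73 - 92\right) = 288 - -19 = 288 + 19 = 307$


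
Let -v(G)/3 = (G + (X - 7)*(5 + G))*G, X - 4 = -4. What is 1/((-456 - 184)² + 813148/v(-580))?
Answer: 1498575/613816523287 ≈ 2.4414e-6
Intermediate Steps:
X = 0 (X = 4 - 4 = 0)
v(G) = -3*G*(-35 - 6*G) (v(G) = -3*(G + (0 - 7)*(5 + G))*G = -3*(G - 7*(5 + G))*G = -3*(G + (-35 - 7*G))*G = -3*(-35 - 6*G)*G = -3*G*(-35 - 6*G))
1/((-456 - 184)² + 813148/v(-580)) = 1/((-456 - 184)² + 813148/((3*(-580)*(35 + 6*(-580))))) = 1/((-640)² + 813148/((3*(-580)*(35 - 3480)))) = 1/(409600 + 813148/((3*(-580)*(-3445)))) = 1/(409600 + 813148/5994300) = 1/(409600 + 813148*(1/5994300)) = 1/(409600 + 203287/1498575) = 1/(613816523287/1498575) = 1498575/613816523287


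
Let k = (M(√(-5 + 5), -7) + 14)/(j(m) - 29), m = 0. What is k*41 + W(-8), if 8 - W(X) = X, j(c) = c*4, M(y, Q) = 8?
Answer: -438/29 ≈ -15.103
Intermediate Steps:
j(c) = 4*c
k = -22/29 (k = (8 + 14)/(4*0 - 29) = 22/(0 - 29) = 22/(-29) = 22*(-1/29) = -22/29 ≈ -0.75862)
W(X) = 8 - X
k*41 + W(-8) = -22/29*41 + (8 - 1*(-8)) = -902/29 + (8 + 8) = -902/29 + 16 = -438/29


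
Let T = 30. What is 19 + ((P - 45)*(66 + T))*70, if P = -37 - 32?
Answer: -766061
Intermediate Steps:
P = -69
19 + ((P - 45)*(66 + T))*70 = 19 + ((-69 - 45)*(66 + 30))*70 = 19 - 114*96*70 = 19 - 10944*70 = 19 - 766080 = -766061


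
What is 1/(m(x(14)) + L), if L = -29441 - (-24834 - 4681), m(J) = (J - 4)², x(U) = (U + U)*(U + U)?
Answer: 1/608474 ≈ 1.6435e-6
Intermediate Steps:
x(U) = 4*U² (x(U) = (2*U)*(2*U) = 4*U²)
m(J) = (-4 + J)²
L = 74 (L = -29441 - 1*(-29515) = -29441 + 29515 = 74)
1/(m(x(14)) + L) = 1/((-4 + 4*14²)² + 74) = 1/((-4 + 4*196)² + 74) = 1/((-4 + 784)² + 74) = 1/(780² + 74) = 1/(608400 + 74) = 1/608474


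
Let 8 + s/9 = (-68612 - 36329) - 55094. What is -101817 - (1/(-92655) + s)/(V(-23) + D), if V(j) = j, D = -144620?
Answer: -1364674422706291/13401897165 ≈ -1.0183e+5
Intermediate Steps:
s = -1440387 (s = -72 + 9*((-68612 - 36329) - 55094) = -72 + 9*(-104941 - 55094) = -72 + 9*(-160035) = -72 - 1440315 = -1440387)
-101817 - (1/(-92655) + s)/(V(-23) + D) = -101817 - (1/(-92655) - 1440387)/(-23 - 144620) = -101817 - (-1/92655 - 1440387)/(-144643) = -101817 - (-133459057486)*(-1)/(92655*144643) = -101817 - 1*133459057486/13401897165 = -101817 - 133459057486/13401897165 = -1364674422706291/13401897165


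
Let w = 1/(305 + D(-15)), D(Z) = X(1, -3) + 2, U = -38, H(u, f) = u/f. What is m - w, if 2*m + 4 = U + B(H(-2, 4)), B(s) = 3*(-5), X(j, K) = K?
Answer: -8665/304 ≈ -28.503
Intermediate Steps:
D(Z) = -1 (D(Z) = -3 + 2 = -1)
B(s) = -15
m = -57/2 (m = -2 + (-38 - 15)/2 = -2 + (½)*(-53) = -2 - 53/2 = -57/2 ≈ -28.500)
w = 1/304 (w = 1/(305 - 1) = 1/304 ≈ 0.0032895)
m - w = -57/2 - 1*1/304 = -57/2 - 1/304 = -8665/304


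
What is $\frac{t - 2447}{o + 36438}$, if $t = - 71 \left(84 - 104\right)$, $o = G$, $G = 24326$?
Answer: $- \frac{1027}{60764} \approx -0.016901$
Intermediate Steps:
$o = 24326$
$t = 1420$ ($t = \left(-71\right) \left(-20\right) = 1420$)
$\frac{t - 2447}{o + 36438} = \frac{1420 - 2447}{24326 + 36438} = - \frac{1027}{60764}$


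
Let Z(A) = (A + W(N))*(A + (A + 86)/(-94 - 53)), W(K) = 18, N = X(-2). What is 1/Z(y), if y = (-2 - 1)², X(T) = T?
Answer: 49/11052 ≈ 0.0044336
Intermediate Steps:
N = -2
y = 9 (y = (-3)² = 9)
Z(A) = (18 + A)*(-86/147 + 146*A/147) (Z(A) = (A + 18)*(A + (A + 86)/(-94 - 53)) = (18 + A)*(A + (86 + A)/(-147)) = (18 + A)*(A + (86 + A)*(-1/147)) = (18 + A)*(A + (-86/147 - A/147)) = (18 + A)*(-86/147 + 146*A/147))
1/Z(y) = 1/(-516/49 + (146/147)*9² + (2542/147)*9) = 1/(-516/49 + (146/147)*81 + 7626/49) = 1/(-516/49 + 3942/49 + 7626/49) = 1/(11052/49) = 49/11052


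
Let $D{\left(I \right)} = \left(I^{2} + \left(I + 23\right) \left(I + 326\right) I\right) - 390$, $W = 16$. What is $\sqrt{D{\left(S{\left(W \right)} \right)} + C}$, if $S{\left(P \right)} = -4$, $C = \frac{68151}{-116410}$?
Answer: $\frac{9 i \sqrt{4156830093710}}{116410} \approx 157.63 i$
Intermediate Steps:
$C = - \frac{68151}{116410}$ ($C = 68151 \left(- \frac{1}{116410}\right) = - \frac{68151}{116410} \approx -0.58544$)
$D{\left(I \right)} = -390 + I^{2} + I \left(23 + I\right) \left(326 + I\right)$ ($D{\left(I \right)} = \left(I^{2} + \left(23 + I\right) \left(326 + I\right) I\right) - 390 = \left(I^{2} + I \left(23 + I\right) \left(326 + I\right)\right) - 390 = -390 + I^{2} + I \left(23 + I\right) \left(326 + I\right)$)
$\sqrt{D{\left(S{\left(W \right)} \right)} + C} = \sqrt{\left(-390 + \left(-4\right)^{3} + 350 \left(-4\right)^{2} + 7498 \left(-4\right)\right) - \frac{68151}{116410}} = \sqrt{\left(-390 - 64 + 350 \cdot 16 - 29992\right) - \frac{68151}{116410}} = \sqrt{\left(-390 - 64 + 5600 - 29992\right) - \frac{68151}{116410}} = \sqrt{-24846 - \frac{68151}{116410}} = \sqrt{- \frac{2892391011}{116410}} = \frac{9 i \sqrt{4156830093710}}{116410}$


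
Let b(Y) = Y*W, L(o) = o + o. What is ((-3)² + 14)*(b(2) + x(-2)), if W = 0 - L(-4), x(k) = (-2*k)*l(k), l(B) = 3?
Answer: 644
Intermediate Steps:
x(k) = -6*k (x(k) = -2*k*3 = -6*k)
L(o) = 2*o
W = 8 (W = 0 - 2*(-4) = 0 - 1*(-8) = 0 + 8 = 8)
b(Y) = 8*Y (b(Y) = Y*8 = 8*Y)
((-3)² + 14)*(b(2) + x(-2)) = ((-3)² + 14)*(8*2 - 6*(-2)) = (9 + 14)*(16 + 12) = 23*28 = 644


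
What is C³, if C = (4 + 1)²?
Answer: 15625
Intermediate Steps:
C = 25 (C = 5² = 25)
C³ = 25³ = 15625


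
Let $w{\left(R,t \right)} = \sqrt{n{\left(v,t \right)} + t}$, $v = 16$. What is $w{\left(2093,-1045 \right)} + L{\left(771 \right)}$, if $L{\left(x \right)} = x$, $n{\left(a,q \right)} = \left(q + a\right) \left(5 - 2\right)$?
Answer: $771 + 2 i \sqrt{1033} \approx 771.0 + 64.281 i$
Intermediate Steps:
$n{\left(a,q \right)} = 3 a + 3 q$ ($n{\left(a,q \right)} = \left(a + q\right) 3 = 3 a + 3 q$)
$w{\left(R,t \right)} = \sqrt{48 + 4 t}$ ($w{\left(R,t \right)} = \sqrt{\left(3 \cdot 16 + 3 t\right) + t} = \sqrt{\left(48 + 3 t\right) + t} = \sqrt{48 + 4 t}$)
$w{\left(2093,-1045 \right)} + L{\left(771 \right)} = 2 \sqrt{12 - 1045} + 771 = 2 \sqrt{-1033} + 771 = 2 i \sqrt{1033} + 771 = 771 + 2 i \sqrt{1033}$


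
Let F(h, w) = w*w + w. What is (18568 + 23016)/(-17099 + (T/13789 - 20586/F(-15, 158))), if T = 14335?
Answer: -2400833236112/987190240171 ≈ -2.4320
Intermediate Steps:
F(h, w) = w + w² (F(h, w) = w² + w = w + w²)
(18568 + 23016)/(-17099 + (T/13789 - 20586/F(-15, 158))) = (18568 + 23016)/(-17099 + (14335/13789 - 20586*1/(158*(1 + 158)))) = 41584/(-17099 + (14335*(1/13789) - 20586/(158*159))) = 41584/(-17099 + (14335/13789 - 20586/25122)) = 41584/(-17099 + (14335/13789 - 20586*1/25122)) = 41584/(-17099 + (14335/13789 - 3431/4187)) = 41584/(-17099 + 12710586/57734543) = 41584/(-987190240171/57734543) = 41584*(-57734543/987190240171) = -2400833236112/987190240171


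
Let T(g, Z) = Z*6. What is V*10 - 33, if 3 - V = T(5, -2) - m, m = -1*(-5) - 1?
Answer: 157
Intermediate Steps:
T(g, Z) = 6*Z
m = 4 (m = 5 - 1 = 4)
V = 19 (V = 3 - (6*(-2) - 1*4) = 3 - (-12 - 4) = 3 - 1*(-16) = 3 + 16 = 19)
V*10 - 33 = 19*10 - 33 = 190 - 33 = 157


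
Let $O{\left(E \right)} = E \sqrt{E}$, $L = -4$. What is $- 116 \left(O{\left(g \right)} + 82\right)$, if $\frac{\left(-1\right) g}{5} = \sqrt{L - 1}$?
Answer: $-9512 - 2900 \sqrt[4]{5} \left(- i\right)^{\frac{3}{2}} \approx -6445.6 + 3066.4 i$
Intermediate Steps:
$g = - 5 i \sqrt{5}$ ($g = - 5 \sqrt{-4 - 1} = - 5 \sqrt{-5} = - 5 i \sqrt{5} \approx - 11.18 i$)
$O{\left(E \right)} = E^{\frac{3}{2}}$
$- 116 \left(O{\left(g \right)} + 82\right) = - 116 \left(\left(- 5 i \sqrt{5}\right)^{\frac{3}{2}} + 82\right) = - 116 \left(25 \sqrt[4]{5} \left(- i\right)^{\frac{3}{2}} + 82\right) = - 116 \left(82 + 25 \sqrt[4]{5} \left(- i\right)^{\frac{3}{2}}\right) = -9512 - 2900 \sqrt[4]{5} \left(- i\right)^{\frac{3}{2}}$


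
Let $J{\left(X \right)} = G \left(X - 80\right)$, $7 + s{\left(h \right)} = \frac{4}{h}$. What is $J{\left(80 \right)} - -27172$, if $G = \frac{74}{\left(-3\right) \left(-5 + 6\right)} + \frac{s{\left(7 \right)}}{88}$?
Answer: $27172$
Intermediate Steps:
$s{\left(h \right)} = -7 + \frac{4}{h}$
$G = - \frac{45719}{1848}$ ($G = \frac{74}{\left(-3\right) \left(-5 + 6\right)} + \frac{-7 + \frac{4}{7}}{88} = \frac{74}{\left(-3\right) 1} + \left(-7 + 4 \cdot \frac{1}{7}\right) \frac{1}{88} = \frac{74}{-3} + \left(-7 + \frac{4}{7}\right) \frac{1}{88} = 74 \left(- \frac{1}{3}\right) - \frac{45}{616} = - \frac{74}{3} - \frac{45}{616} = - \frac{45719}{1848} \approx -24.74$)
$J{\left(X \right)} = \frac{457190}{231} - \frac{45719 X}{1848}$ ($J{\left(X \right)} = - \frac{45719 \left(X - 80\right)}{1848} = - \frac{45719 \left(-80 + X\right)}{1848} = \frac{457190}{231} - \frac{45719 X}{1848}$)
$J{\left(80 \right)} - -27172 = \left(\frac{457190}{231} - \frac{457190}{231}\right) - -27172 = \left(\frac{457190}{231} - \frac{457190}{231}\right) + 27172 = 0 + 27172 = 27172$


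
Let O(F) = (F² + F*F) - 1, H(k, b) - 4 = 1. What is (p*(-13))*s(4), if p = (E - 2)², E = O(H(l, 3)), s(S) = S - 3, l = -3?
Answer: -28717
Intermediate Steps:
H(k, b) = 5 (H(k, b) = 4 + 1 = 5)
s(S) = -3 + S
O(F) = -1 + 2*F² (O(F) = (F² + F²) - 1 = 2*F² - 1 = -1 + 2*F²)
E = 49 (E = -1 + 2*5² = -1 + 2*25 = -1 + 50 = 49)
p = 2209 (p = (49 - 2)² = 47² = 2209)
(p*(-13))*s(4) = (2209*(-13))*(-3 + 4) = -28717*1 = -28717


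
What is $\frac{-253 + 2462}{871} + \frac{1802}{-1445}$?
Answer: $\frac{95439}{74035} \approx 1.2891$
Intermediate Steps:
$\frac{-253 + 2462}{871} + \frac{1802}{-1445} = 2209 \cdot \frac{1}{871} + 1802 \left(- \frac{1}{1445}\right) = \frac{2209}{871} - \frac{106}{85} = \frac{95439}{74035}$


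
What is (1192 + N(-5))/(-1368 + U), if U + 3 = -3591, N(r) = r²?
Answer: -1217/4962 ≈ -0.24526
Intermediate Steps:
U = -3594 (U = -3 - 3591 = -3594)
(1192 + N(-5))/(-1368 + U) = (1192 + (-5)²)/(-1368 - 3594) = (1192 + 25)/(-4962) = 1217*(-1/4962) = -1217/4962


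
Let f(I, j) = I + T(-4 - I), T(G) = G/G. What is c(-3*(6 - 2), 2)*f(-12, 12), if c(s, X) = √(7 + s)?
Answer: -11*I*√5 ≈ -24.597*I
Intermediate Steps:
T(G) = 1
f(I, j) = 1 + I (f(I, j) = I + 1 = 1 + I)
c(-3*(6 - 2), 2)*f(-12, 12) = √(7 - 3*(6 - 2))*(1 - 12) = √(7 - 3*4)*(-11) = √(7 - 12)*(-11) = √(-5)*(-11) = (I*√5)*(-11) = -11*I*√5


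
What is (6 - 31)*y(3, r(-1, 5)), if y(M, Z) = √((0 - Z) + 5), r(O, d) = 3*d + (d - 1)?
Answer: -25*I*√14 ≈ -93.541*I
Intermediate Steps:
r(O, d) = -1 + 4*d (r(O, d) = 3*d + (-1 + d) = -1 + 4*d)
y(M, Z) = √(5 - Z) (y(M, Z) = √(-Z + 5) = √(5 - Z))
(6 - 31)*y(3, r(-1, 5)) = (6 - 31)*√(5 - (-1 + 4*5)) = -25*√(5 - (-1 + 20)) = -25*√(5 - 1*19) = -25*√(5 - 19) = -25*I*√14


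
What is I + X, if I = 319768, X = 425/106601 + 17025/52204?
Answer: 1779510310672597/5564998604 ≈ 3.1977e+5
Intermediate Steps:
X = 1837068725/5564998604 (X = 425*(1/106601) + 17025*(1/52204) = 425/106601 + 17025/52204 = 1837068725/5564998604 ≈ 0.33011)
I + X = 319768 + 1837068725/5564998604 = 1779510310672597/5564998604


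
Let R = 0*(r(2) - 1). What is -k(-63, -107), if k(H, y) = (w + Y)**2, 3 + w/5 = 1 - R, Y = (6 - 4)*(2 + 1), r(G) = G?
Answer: -16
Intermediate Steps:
R = 0 (R = 0*(2 - 1) = 0*1 = 0)
Y = 6 (Y = 2*3 = 6)
w = -10 (w = -15 + 5*(1 - 1*0) = -15 + 5*(1 + 0) = -15 + 5*1 = -15 + 5 = -10)
k(H, y) = 16 (k(H, y) = (-10 + 6)**2 = (-4)**2 = 16)
-k(-63, -107) = -1*16 = -16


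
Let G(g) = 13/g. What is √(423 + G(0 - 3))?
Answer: 2*√942/3 ≈ 20.461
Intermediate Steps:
√(423 + G(0 - 3)) = √(423 + 13/(0 - 3)) = √(423 + 13/(-3)) = √(423 + 13*(-⅓)) = √(423 - 13/3) = √(1256/3) = 2*√942/3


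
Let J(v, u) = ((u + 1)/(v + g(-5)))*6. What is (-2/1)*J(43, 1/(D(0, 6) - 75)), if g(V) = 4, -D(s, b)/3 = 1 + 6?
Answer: -95/376 ≈ -0.25266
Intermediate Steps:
D(s, b) = -21 (D(s, b) = -3*(1 + 6) = -3*7 = -21)
J(v, u) = 6*(1 + u)/(4 + v) (J(v, u) = ((u + 1)/(v + 4))*6 = ((1 + u)/(4 + v))*6 = 6*(1 + u)/(4 + v))
(-2/1)*J(43, 1/(D(0, 6) - 75)) = (-2/1)*(6*(1 + 1/(-21 - 75))/(4 + 43)) = (-2*1)*(6*(1 + 1/(-96))/47) = -12*(1 - 1/96)/47 = -12*95/(47*96) = -2*95/752 = -95/376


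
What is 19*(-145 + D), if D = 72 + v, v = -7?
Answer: -1520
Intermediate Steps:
D = 65 (D = 72 - 7 = 65)
19*(-145 + D) = 19*(-145 + 65) = 19*(-80) = -1520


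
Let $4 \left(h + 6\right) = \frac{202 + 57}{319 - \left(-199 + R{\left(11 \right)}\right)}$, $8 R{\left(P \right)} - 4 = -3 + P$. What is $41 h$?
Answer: $- \frac{497617}{2066} \approx -240.86$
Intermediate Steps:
$R{\left(P \right)} = \frac{1}{8} + \frac{P}{8}$ ($R{\left(P \right)} = \frac{1}{2} + \frac{-3 + P}{8} = \frac{1}{2} + \left(- \frac{3}{8} + \frac{P}{8}\right) = \frac{1}{8} + \frac{P}{8}$)
$h = - \frac{12137}{2066}$ ($h = -6 + \frac{\left(202 + 57\right) \frac{1}{319 + \left(199 - \left(\frac{1}{8} + \frac{1}{8} \cdot 11\right)\right)}}{4} = -6 + \frac{259 \frac{1}{319 + \left(199 - \left(\frac{1}{8} + \frac{11}{8}\right)\right)}}{4} = -6 + \frac{259 \frac{1}{319 + \left(199 - \frac{3}{2}\right)}}{4} = -6 + \frac{259 \frac{1}{319 + \frac{395}{2}}}{4} = -6 + \frac{259 \frac{1}{\frac{1033}{2}}}{4} = -6 + \frac{259 \cdot \frac{2}{1033}}{4} = -6 + \frac{1}{4} \cdot \frac{518}{1033} = -6 + \frac{259}{2066} = - \frac{12137}{2066} \approx -5.8746$)
$41 h = 41 \left(- \frac{12137}{2066}\right) = - \frac{497617}{2066}$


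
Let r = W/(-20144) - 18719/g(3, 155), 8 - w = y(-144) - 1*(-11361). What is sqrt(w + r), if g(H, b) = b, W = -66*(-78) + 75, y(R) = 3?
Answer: I*sqrt(6993011516993045)/780580 ≈ 107.13*I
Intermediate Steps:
W = 5223 (W = 5148 + 75 = 5223)
w = -11356 (w = 8 - (3 - 1*(-11361)) = 8 - (3 + 11361) = 8 - 1*11364 = 8 - 11364 = -11356)
r = -377885101/3122320 (r = 5223/(-20144) - 18719/155 = 5223*(-1/20144) - 18719*1/155 = -5223/20144 - 18719/155 = -377885101/3122320 ≈ -121.03)
sqrt(w + r) = sqrt(-11356 - 377885101/3122320) = sqrt(-35834951021/3122320) = I*sqrt(6993011516993045)/780580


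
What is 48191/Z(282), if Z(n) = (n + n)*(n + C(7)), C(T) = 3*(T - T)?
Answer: 48191/159048 ≈ 0.30300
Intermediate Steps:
C(T) = 0 (C(T) = 3*0 = 0)
Z(n) = 2*n**2 (Z(n) = (n + n)*(n + 0) = (2*n)*n = 2*n**2)
48191/Z(282) = 48191/((2*282**2)) = 48191/((2*79524)) = 48191/159048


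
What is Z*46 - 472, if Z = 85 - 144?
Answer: -3186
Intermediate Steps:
Z = -59
Z*46 - 472 = -59*46 - 472 = -2714 - 472 = -3186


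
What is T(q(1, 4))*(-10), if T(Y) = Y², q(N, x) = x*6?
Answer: -5760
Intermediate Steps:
q(N, x) = 6*x
T(q(1, 4))*(-10) = (6*4)²*(-10) = 24²*(-10) = 576*(-10) = -5760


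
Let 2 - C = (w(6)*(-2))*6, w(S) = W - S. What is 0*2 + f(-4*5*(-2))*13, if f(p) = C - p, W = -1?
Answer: -1586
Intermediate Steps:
w(S) = -1 - S
C = -82 (C = 2 - (-1 - 1*6)*(-2)*6 = 2 - (-1 - 6)*(-2)*6 = 2 - (-7*(-2))*6 = 2 - 14*6 = 2 - 1*84 = 2 - 84 = -82)
f(p) = -82 - p
0*2 + f(-4*5*(-2))*13 = 0*2 + (-82 - (-4*5)*(-2))*13 = 0 + (-82 - (-20)*(-2))*13 = 0 + (-82 - 1*40)*13 = 0 + (-82 - 40)*13 = 0 - 122*13 = 0 - 1586 = -1586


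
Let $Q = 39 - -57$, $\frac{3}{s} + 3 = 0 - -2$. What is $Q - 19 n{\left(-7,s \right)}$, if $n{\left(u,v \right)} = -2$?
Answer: $134$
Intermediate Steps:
$s = -3$ ($s = \frac{3}{-3 + \left(0 - -2\right)} = \frac{3}{-3 + \left(0 + 2\right)} = \frac{3}{-3 + 2} = \frac{3}{-1} = 3 \left(-1\right) = -3$)
$Q = 96$ ($Q = 39 + 57 = 96$)
$Q - 19 n{\left(-7,s \right)} = 96 - -38 = 96 + 38 = 134$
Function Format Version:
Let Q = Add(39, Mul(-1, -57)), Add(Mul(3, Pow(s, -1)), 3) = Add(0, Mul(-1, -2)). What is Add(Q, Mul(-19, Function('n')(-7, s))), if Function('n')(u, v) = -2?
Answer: 134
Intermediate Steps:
s = -3 (s = Mul(3, Pow(Add(-3, Add(0, Mul(-1, -2))), -1)) = Mul(3, Pow(Add(-3, Add(0, 2)), -1)) = Mul(3, Pow(Add(-3, 2), -1)) = Mul(3, Pow(-1, -1)) = Mul(3, -1) = -3)
Q = 96 (Q = Add(39, 57) = 96)
Add(Q, Mul(-19, Function('n')(-7, s))) = Add(96, Mul(-19, -2)) = Add(96, 38) = 134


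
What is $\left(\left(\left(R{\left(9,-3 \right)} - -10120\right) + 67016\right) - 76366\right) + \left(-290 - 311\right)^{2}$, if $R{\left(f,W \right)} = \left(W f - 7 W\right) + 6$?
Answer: $361971$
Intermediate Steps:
$R{\left(f,W \right)} = 6 - 7 W + W f$ ($R{\left(f,W \right)} = \left(- 7 W + W f\right) + 6 = 6 - 7 W + W f$)
$\left(\left(\left(R{\left(9,-3 \right)} - -10120\right) + 67016\right) - 76366\right) + \left(-290 - 311\right)^{2} = \left(\left(\left(\left(6 - -21 - 27\right) - -10120\right) + 67016\right) - 76366\right) + \left(-290 - 311\right)^{2} = \left(\left(\left(\left(6 + 21 - 27\right) + 10120\right) + 67016\right) - 76366\right) + \left(-601\right)^{2} = \left(\left(\left(0 + 10120\right) + 67016\right) - 76366\right) + 361201 = \left(\left(10120 + 67016\right) - 76366\right) + 361201 = \left(77136 - 76366\right) + 361201 = 770 + 361201 = 361971$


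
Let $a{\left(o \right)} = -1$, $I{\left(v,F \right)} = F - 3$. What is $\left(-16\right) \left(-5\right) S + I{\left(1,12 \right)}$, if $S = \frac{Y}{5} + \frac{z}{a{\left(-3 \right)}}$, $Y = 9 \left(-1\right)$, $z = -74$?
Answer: $5785$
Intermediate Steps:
$I{\left(v,F \right)} = -3 + F$
$Y = -9$
$S = \frac{361}{5}$ ($S = - \frac{9}{5} - \frac{74}{-1} = \left(-9\right) \frac{1}{5} - -74 = - \frac{9}{5} + 74 = \frac{361}{5} \approx 72.2$)
$\left(-16\right) \left(-5\right) S + I{\left(1,12 \right)} = \left(-16\right) \left(-5\right) \frac{361}{5} + \left(-3 + 12\right) = 80 \cdot \frac{361}{5} + 9 = 5776 + 9 = 5785$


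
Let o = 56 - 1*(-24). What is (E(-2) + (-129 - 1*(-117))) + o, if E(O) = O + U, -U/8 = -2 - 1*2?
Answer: 98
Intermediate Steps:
U = 32 (U = -8*(-2 - 1*2) = -8*(-2 - 2) = -8*(-4) = 32)
E(O) = 32 + O (E(O) = O + 32 = 32 + O)
o = 80 (o = 56 + 24 = 80)
(E(-2) + (-129 - 1*(-117))) + o = ((32 - 2) + (-129 - 1*(-117))) + 80 = (30 + (-129 + 117)) + 80 = (30 - 12) + 80 = 18 + 80 = 98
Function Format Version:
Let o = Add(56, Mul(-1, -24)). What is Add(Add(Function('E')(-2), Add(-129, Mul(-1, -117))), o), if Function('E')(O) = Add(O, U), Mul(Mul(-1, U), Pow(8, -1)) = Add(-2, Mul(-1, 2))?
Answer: 98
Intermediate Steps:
U = 32 (U = Mul(-8, Add(-2, Mul(-1, 2))) = Mul(-8, Add(-2, -2)) = Mul(-8, -4) = 32)
Function('E')(O) = Add(32, O) (Function('E')(O) = Add(O, 32) = Add(32, O))
o = 80 (o = Add(56, 24) = 80)
Add(Add(Function('E')(-2), Add(-129, Mul(-1, -117))), o) = Add(Add(Add(32, -2), Add(-129, Mul(-1, -117))), 80) = Add(Add(30, Add(-129, 117)), 80) = Add(Add(30, -12), 80) = Add(18, 80) = 98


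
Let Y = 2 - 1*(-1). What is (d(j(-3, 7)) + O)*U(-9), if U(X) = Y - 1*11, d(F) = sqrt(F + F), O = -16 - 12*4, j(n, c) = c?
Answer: 512 - 8*sqrt(14) ≈ 482.07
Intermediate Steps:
Y = 3 (Y = 2 + 1 = 3)
O = -64 (O = -16 - 48 = -64)
d(F) = sqrt(2)*sqrt(F) (d(F) = sqrt(2*F) = sqrt(2)*sqrt(F))
U(X) = -8 (U(X) = 3 - 1*11 = 3 - 11 = -8)
(d(j(-3, 7)) + O)*U(-9) = (sqrt(2)*sqrt(7) - 64)*(-8) = (sqrt(14) - 64)*(-8) = (-64 + sqrt(14))*(-8) = 512 - 8*sqrt(14)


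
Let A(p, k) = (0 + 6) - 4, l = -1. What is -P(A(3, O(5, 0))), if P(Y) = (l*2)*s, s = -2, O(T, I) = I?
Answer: -4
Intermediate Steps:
A(p, k) = 2 (A(p, k) = 6 - 4 = 2)
P(Y) = 4 (P(Y) = -1*2*(-2) = -2*(-2) = 4)
-P(A(3, O(5, 0))) = -1*4 = -4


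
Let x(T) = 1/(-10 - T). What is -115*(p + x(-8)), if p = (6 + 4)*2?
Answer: -4485/2 ≈ -2242.5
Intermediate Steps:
p = 20 (p = 10*2 = 20)
-115*(p + x(-8)) = -115*(20 - 1/(10 - 8)) = -115*(20 - 1/2) = -115*39/2 = -4485/2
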